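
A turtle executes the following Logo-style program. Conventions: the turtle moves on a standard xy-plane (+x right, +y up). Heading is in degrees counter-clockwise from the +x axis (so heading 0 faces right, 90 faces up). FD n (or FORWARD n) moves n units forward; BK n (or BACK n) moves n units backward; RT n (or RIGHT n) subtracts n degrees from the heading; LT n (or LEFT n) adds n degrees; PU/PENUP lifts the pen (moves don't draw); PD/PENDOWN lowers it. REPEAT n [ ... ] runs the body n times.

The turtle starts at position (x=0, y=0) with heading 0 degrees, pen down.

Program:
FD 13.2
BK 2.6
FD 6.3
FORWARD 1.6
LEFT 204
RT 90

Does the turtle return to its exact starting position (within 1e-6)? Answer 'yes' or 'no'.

Answer: no

Derivation:
Executing turtle program step by step:
Start: pos=(0,0), heading=0, pen down
FD 13.2: (0,0) -> (13.2,0) [heading=0, draw]
BK 2.6: (13.2,0) -> (10.6,0) [heading=0, draw]
FD 6.3: (10.6,0) -> (16.9,0) [heading=0, draw]
FD 1.6: (16.9,0) -> (18.5,0) [heading=0, draw]
LT 204: heading 0 -> 204
RT 90: heading 204 -> 114
Final: pos=(18.5,0), heading=114, 4 segment(s) drawn

Start position: (0, 0)
Final position: (18.5, 0)
Distance = 18.5; >= 1e-6 -> NOT closed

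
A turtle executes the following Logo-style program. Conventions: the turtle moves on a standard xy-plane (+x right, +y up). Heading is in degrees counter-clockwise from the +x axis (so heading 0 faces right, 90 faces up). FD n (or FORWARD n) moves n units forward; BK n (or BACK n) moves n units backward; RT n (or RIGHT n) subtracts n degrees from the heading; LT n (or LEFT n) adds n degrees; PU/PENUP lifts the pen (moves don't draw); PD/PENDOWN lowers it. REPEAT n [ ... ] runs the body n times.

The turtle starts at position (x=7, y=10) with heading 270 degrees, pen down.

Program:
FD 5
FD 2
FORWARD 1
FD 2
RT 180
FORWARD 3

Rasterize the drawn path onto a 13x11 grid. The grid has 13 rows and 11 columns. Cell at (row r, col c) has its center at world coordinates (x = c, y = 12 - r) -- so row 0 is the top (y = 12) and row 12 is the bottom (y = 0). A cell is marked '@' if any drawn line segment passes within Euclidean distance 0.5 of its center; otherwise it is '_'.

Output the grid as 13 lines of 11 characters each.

Segment 0: (7,10) -> (7,5)
Segment 1: (7,5) -> (7,3)
Segment 2: (7,3) -> (7,2)
Segment 3: (7,2) -> (7,0)
Segment 4: (7,0) -> (7,3)

Answer: ___________
___________
_______@___
_______@___
_______@___
_______@___
_______@___
_______@___
_______@___
_______@___
_______@___
_______@___
_______@___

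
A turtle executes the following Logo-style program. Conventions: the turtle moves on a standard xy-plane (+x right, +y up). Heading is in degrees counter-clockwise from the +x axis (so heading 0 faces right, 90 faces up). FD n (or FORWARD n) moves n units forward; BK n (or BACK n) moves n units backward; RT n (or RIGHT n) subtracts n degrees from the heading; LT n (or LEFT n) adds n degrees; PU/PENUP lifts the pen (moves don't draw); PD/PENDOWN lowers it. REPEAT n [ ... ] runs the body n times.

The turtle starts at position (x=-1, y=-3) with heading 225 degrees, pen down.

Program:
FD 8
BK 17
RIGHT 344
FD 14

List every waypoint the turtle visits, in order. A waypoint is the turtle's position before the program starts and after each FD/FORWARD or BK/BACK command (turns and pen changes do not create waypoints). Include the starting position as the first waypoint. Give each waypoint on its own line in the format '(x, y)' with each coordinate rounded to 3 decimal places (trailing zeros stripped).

Executing turtle program step by step:
Start: pos=(-1,-3), heading=225, pen down
FD 8: (-1,-3) -> (-6.657,-8.657) [heading=225, draw]
BK 17: (-6.657,-8.657) -> (5.364,3.364) [heading=225, draw]
RT 344: heading 225 -> 241
FD 14: (5.364,3.364) -> (-1.423,-8.881) [heading=241, draw]
Final: pos=(-1.423,-8.881), heading=241, 3 segment(s) drawn
Waypoints (4 total):
(-1, -3)
(-6.657, -8.657)
(5.364, 3.364)
(-1.423, -8.881)

Answer: (-1, -3)
(-6.657, -8.657)
(5.364, 3.364)
(-1.423, -8.881)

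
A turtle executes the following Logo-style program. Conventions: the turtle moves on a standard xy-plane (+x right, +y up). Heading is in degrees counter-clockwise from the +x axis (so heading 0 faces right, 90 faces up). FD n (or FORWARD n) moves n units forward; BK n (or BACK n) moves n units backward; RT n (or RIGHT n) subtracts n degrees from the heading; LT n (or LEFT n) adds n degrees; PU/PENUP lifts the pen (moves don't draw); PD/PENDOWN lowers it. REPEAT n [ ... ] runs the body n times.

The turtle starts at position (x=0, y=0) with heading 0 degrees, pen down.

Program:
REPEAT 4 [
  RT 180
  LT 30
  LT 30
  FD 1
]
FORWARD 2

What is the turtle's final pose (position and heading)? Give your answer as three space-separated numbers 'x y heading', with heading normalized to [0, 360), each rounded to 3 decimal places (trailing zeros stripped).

Answer: -1.5 -2.598 240

Derivation:
Executing turtle program step by step:
Start: pos=(0,0), heading=0, pen down
REPEAT 4 [
  -- iteration 1/4 --
  RT 180: heading 0 -> 180
  LT 30: heading 180 -> 210
  LT 30: heading 210 -> 240
  FD 1: (0,0) -> (-0.5,-0.866) [heading=240, draw]
  -- iteration 2/4 --
  RT 180: heading 240 -> 60
  LT 30: heading 60 -> 90
  LT 30: heading 90 -> 120
  FD 1: (-0.5,-0.866) -> (-1,0) [heading=120, draw]
  -- iteration 3/4 --
  RT 180: heading 120 -> 300
  LT 30: heading 300 -> 330
  LT 30: heading 330 -> 0
  FD 1: (-1,0) -> (0,0) [heading=0, draw]
  -- iteration 4/4 --
  RT 180: heading 0 -> 180
  LT 30: heading 180 -> 210
  LT 30: heading 210 -> 240
  FD 1: (0,0) -> (-0.5,-0.866) [heading=240, draw]
]
FD 2: (-0.5,-0.866) -> (-1.5,-2.598) [heading=240, draw]
Final: pos=(-1.5,-2.598), heading=240, 5 segment(s) drawn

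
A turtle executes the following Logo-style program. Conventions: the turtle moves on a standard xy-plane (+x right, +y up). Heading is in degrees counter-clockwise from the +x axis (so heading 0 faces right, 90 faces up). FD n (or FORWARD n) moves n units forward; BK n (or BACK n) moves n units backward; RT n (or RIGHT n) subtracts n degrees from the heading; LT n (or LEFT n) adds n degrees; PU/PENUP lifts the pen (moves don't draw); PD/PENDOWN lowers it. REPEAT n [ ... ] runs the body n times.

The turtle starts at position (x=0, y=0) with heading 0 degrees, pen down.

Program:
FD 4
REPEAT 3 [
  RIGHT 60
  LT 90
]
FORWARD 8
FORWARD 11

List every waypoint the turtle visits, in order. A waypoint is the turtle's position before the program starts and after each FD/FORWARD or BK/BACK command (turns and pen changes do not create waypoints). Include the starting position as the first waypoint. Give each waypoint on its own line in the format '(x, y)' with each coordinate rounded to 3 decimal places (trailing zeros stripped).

Answer: (0, 0)
(4, 0)
(4, 8)
(4, 19)

Derivation:
Executing turtle program step by step:
Start: pos=(0,0), heading=0, pen down
FD 4: (0,0) -> (4,0) [heading=0, draw]
REPEAT 3 [
  -- iteration 1/3 --
  RT 60: heading 0 -> 300
  LT 90: heading 300 -> 30
  -- iteration 2/3 --
  RT 60: heading 30 -> 330
  LT 90: heading 330 -> 60
  -- iteration 3/3 --
  RT 60: heading 60 -> 0
  LT 90: heading 0 -> 90
]
FD 8: (4,0) -> (4,8) [heading=90, draw]
FD 11: (4,8) -> (4,19) [heading=90, draw]
Final: pos=(4,19), heading=90, 3 segment(s) drawn
Waypoints (4 total):
(0, 0)
(4, 0)
(4, 8)
(4, 19)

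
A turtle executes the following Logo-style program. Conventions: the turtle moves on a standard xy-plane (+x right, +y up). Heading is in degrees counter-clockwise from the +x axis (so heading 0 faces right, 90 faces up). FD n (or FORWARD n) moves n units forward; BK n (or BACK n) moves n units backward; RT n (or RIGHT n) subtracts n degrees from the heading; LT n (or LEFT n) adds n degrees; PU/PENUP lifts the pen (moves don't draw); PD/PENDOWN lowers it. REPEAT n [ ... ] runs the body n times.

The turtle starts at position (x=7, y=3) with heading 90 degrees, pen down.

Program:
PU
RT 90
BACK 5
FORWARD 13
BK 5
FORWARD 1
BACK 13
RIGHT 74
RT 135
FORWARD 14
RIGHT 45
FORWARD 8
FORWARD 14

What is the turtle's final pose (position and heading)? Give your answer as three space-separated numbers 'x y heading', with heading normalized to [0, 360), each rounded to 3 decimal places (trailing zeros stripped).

Executing turtle program step by step:
Start: pos=(7,3), heading=90, pen down
PU: pen up
RT 90: heading 90 -> 0
BK 5: (7,3) -> (2,3) [heading=0, move]
FD 13: (2,3) -> (15,3) [heading=0, move]
BK 5: (15,3) -> (10,3) [heading=0, move]
FD 1: (10,3) -> (11,3) [heading=0, move]
BK 13: (11,3) -> (-2,3) [heading=0, move]
RT 74: heading 0 -> 286
RT 135: heading 286 -> 151
FD 14: (-2,3) -> (-14.245,9.787) [heading=151, move]
RT 45: heading 151 -> 106
FD 8: (-14.245,9.787) -> (-16.45,17.477) [heading=106, move]
FD 14: (-16.45,17.477) -> (-20.309,30.935) [heading=106, move]
Final: pos=(-20.309,30.935), heading=106, 0 segment(s) drawn

Answer: -20.309 30.935 106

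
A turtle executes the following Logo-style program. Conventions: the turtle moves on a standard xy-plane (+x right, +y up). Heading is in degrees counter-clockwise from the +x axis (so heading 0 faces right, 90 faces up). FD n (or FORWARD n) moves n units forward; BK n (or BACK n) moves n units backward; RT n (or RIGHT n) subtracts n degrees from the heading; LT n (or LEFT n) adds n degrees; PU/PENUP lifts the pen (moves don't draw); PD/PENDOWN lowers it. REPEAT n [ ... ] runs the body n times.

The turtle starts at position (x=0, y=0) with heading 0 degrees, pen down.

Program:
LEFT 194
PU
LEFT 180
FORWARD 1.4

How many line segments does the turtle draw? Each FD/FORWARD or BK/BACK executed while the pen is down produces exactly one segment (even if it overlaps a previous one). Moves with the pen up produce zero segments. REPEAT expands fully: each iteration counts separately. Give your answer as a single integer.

Executing turtle program step by step:
Start: pos=(0,0), heading=0, pen down
LT 194: heading 0 -> 194
PU: pen up
LT 180: heading 194 -> 14
FD 1.4: (0,0) -> (1.358,0.339) [heading=14, move]
Final: pos=(1.358,0.339), heading=14, 0 segment(s) drawn
Segments drawn: 0

Answer: 0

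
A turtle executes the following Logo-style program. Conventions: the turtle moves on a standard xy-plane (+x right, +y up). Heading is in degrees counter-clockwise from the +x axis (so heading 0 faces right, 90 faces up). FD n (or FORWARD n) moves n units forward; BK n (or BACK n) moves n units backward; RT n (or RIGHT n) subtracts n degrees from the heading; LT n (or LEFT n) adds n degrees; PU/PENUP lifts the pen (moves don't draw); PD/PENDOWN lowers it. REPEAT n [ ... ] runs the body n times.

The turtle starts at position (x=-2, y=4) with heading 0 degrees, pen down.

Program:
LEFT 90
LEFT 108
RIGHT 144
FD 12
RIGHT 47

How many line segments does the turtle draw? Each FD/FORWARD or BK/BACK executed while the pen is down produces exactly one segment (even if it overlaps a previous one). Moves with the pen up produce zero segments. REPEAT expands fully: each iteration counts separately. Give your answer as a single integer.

Executing turtle program step by step:
Start: pos=(-2,4), heading=0, pen down
LT 90: heading 0 -> 90
LT 108: heading 90 -> 198
RT 144: heading 198 -> 54
FD 12: (-2,4) -> (5.053,13.708) [heading=54, draw]
RT 47: heading 54 -> 7
Final: pos=(5.053,13.708), heading=7, 1 segment(s) drawn
Segments drawn: 1

Answer: 1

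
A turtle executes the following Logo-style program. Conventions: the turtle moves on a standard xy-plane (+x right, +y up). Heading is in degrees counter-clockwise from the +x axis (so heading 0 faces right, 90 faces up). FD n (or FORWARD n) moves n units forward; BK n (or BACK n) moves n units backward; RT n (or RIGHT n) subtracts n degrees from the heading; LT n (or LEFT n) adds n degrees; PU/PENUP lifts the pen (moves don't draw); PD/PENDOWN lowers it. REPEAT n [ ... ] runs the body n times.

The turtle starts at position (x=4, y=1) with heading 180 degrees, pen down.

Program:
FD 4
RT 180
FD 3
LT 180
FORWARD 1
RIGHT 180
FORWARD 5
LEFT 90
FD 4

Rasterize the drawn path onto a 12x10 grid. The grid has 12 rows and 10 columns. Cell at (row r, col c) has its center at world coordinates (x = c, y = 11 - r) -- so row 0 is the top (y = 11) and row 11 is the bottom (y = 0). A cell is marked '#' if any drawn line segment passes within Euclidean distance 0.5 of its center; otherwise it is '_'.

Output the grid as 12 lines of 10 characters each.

Answer: __________
__________
__________
__________
__________
__________
_______#__
_______#__
_______#__
_______#__
########__
__________

Derivation:
Segment 0: (4,1) -> (0,1)
Segment 1: (0,1) -> (3,1)
Segment 2: (3,1) -> (2,1)
Segment 3: (2,1) -> (7,1)
Segment 4: (7,1) -> (7,5)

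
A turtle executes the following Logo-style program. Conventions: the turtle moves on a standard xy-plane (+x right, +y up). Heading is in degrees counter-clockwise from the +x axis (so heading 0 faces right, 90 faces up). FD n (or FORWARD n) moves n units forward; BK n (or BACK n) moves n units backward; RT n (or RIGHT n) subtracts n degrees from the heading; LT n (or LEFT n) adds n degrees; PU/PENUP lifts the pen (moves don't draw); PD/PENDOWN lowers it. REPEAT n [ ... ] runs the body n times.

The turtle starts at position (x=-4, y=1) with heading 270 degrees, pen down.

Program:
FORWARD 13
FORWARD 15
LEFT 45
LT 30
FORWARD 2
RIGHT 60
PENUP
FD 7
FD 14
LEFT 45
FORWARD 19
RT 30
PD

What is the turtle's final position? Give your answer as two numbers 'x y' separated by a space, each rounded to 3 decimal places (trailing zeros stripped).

Executing turtle program step by step:
Start: pos=(-4,1), heading=270, pen down
FD 13: (-4,1) -> (-4,-12) [heading=270, draw]
FD 15: (-4,-12) -> (-4,-27) [heading=270, draw]
LT 45: heading 270 -> 315
LT 30: heading 315 -> 345
FD 2: (-4,-27) -> (-2.068,-27.518) [heading=345, draw]
RT 60: heading 345 -> 285
PU: pen up
FD 7: (-2.068,-27.518) -> (-0.256,-34.279) [heading=285, move]
FD 14: (-0.256,-34.279) -> (3.367,-47.802) [heading=285, move]
LT 45: heading 285 -> 330
FD 19: (3.367,-47.802) -> (19.822,-57.302) [heading=330, move]
RT 30: heading 330 -> 300
PD: pen down
Final: pos=(19.822,-57.302), heading=300, 3 segment(s) drawn

Answer: 19.822 -57.302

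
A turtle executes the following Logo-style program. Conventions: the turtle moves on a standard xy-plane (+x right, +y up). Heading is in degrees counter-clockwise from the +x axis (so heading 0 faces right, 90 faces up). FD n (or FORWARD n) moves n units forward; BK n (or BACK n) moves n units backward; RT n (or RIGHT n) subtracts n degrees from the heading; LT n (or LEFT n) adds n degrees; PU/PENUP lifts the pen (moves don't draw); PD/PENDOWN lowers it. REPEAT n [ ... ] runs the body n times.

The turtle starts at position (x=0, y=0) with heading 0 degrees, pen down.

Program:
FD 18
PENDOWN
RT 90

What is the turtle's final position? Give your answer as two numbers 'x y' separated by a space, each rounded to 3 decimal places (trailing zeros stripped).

Answer: 18 0

Derivation:
Executing turtle program step by step:
Start: pos=(0,0), heading=0, pen down
FD 18: (0,0) -> (18,0) [heading=0, draw]
PD: pen down
RT 90: heading 0 -> 270
Final: pos=(18,0), heading=270, 1 segment(s) drawn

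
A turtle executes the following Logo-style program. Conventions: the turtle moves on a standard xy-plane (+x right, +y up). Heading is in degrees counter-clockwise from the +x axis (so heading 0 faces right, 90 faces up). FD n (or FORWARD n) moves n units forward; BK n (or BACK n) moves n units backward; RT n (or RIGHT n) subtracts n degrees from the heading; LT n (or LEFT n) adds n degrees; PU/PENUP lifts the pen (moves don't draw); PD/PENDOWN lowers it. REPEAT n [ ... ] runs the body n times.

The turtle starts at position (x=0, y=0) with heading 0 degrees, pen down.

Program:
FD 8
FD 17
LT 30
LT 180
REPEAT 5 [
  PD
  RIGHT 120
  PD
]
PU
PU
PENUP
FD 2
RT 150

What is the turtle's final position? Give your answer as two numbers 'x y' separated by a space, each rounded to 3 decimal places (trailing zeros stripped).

Executing turtle program step by step:
Start: pos=(0,0), heading=0, pen down
FD 8: (0,0) -> (8,0) [heading=0, draw]
FD 17: (8,0) -> (25,0) [heading=0, draw]
LT 30: heading 0 -> 30
LT 180: heading 30 -> 210
REPEAT 5 [
  -- iteration 1/5 --
  PD: pen down
  RT 120: heading 210 -> 90
  PD: pen down
  -- iteration 2/5 --
  PD: pen down
  RT 120: heading 90 -> 330
  PD: pen down
  -- iteration 3/5 --
  PD: pen down
  RT 120: heading 330 -> 210
  PD: pen down
  -- iteration 4/5 --
  PD: pen down
  RT 120: heading 210 -> 90
  PD: pen down
  -- iteration 5/5 --
  PD: pen down
  RT 120: heading 90 -> 330
  PD: pen down
]
PU: pen up
PU: pen up
PU: pen up
FD 2: (25,0) -> (26.732,-1) [heading=330, move]
RT 150: heading 330 -> 180
Final: pos=(26.732,-1), heading=180, 2 segment(s) drawn

Answer: 26.732 -1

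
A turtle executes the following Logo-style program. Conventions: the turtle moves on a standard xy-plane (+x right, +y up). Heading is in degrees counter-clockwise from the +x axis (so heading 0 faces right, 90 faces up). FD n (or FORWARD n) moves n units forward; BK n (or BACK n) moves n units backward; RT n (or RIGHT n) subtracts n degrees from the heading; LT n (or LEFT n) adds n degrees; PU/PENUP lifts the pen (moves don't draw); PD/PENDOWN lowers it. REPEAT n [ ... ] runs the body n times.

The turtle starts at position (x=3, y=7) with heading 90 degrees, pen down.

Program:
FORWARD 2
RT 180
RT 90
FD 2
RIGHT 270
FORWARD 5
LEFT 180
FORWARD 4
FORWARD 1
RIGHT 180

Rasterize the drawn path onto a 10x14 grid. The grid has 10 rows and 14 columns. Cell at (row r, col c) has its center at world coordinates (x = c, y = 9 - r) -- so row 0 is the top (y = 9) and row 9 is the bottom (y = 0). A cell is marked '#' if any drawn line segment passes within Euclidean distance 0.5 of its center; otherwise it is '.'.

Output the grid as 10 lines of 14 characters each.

Answer: .###..........
.#.#..........
.#.#..........
.#............
.#............
.#............
..............
..............
..............
..............

Derivation:
Segment 0: (3,7) -> (3,9)
Segment 1: (3,9) -> (1,9)
Segment 2: (1,9) -> (1,4)
Segment 3: (1,4) -> (1,8)
Segment 4: (1,8) -> (1,9)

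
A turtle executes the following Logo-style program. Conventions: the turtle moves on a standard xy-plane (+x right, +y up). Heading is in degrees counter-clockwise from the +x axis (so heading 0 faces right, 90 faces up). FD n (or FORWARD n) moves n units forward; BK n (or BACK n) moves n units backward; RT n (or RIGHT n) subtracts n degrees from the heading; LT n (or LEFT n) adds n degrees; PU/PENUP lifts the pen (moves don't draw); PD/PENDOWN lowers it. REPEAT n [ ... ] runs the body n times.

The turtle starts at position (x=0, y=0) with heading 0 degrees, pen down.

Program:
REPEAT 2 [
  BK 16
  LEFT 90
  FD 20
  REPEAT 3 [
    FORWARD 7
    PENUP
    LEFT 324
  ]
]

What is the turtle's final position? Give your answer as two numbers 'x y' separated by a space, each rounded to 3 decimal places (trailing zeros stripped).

Executing turtle program step by step:
Start: pos=(0,0), heading=0, pen down
REPEAT 2 [
  -- iteration 1/2 --
  BK 16: (0,0) -> (-16,0) [heading=0, draw]
  LT 90: heading 0 -> 90
  FD 20: (-16,0) -> (-16,20) [heading=90, draw]
  REPEAT 3 [
    -- iteration 1/3 --
    FD 7: (-16,20) -> (-16,27) [heading=90, draw]
    PU: pen up
    LT 324: heading 90 -> 54
    -- iteration 2/3 --
    FD 7: (-16,27) -> (-11.886,32.663) [heading=54, move]
    PU: pen up
    LT 324: heading 54 -> 18
    -- iteration 3/3 --
    FD 7: (-11.886,32.663) -> (-5.228,34.826) [heading=18, move]
    PU: pen up
    LT 324: heading 18 -> 342
  ]
  -- iteration 2/2 --
  BK 16: (-5.228,34.826) -> (-20.445,39.771) [heading=342, move]
  LT 90: heading 342 -> 72
  FD 20: (-20.445,39.771) -> (-14.265,58.792) [heading=72, move]
  REPEAT 3 [
    -- iteration 1/3 --
    FD 7: (-14.265,58.792) -> (-12.102,65.449) [heading=72, move]
    PU: pen up
    LT 324: heading 72 -> 36
    -- iteration 2/3 --
    FD 7: (-12.102,65.449) -> (-6.438,69.564) [heading=36, move]
    PU: pen up
    LT 324: heading 36 -> 0
    -- iteration 3/3 --
    FD 7: (-6.438,69.564) -> (0.562,69.564) [heading=0, move]
    PU: pen up
    LT 324: heading 0 -> 324
  ]
]
Final: pos=(0.562,69.564), heading=324, 3 segment(s) drawn

Answer: 0.562 69.564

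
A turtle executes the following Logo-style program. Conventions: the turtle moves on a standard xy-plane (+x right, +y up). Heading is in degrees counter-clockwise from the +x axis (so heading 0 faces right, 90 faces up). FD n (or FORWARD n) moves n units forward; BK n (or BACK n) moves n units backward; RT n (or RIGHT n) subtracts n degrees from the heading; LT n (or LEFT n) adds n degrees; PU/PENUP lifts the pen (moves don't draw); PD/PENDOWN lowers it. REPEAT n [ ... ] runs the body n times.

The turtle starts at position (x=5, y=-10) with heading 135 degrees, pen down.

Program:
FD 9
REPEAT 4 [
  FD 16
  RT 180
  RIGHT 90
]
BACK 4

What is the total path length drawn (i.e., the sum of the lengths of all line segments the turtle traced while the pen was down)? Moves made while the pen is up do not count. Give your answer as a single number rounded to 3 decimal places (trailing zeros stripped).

Executing turtle program step by step:
Start: pos=(5,-10), heading=135, pen down
FD 9: (5,-10) -> (-1.364,-3.636) [heading=135, draw]
REPEAT 4 [
  -- iteration 1/4 --
  FD 16: (-1.364,-3.636) -> (-12.678,7.678) [heading=135, draw]
  RT 180: heading 135 -> 315
  RT 90: heading 315 -> 225
  -- iteration 2/4 --
  FD 16: (-12.678,7.678) -> (-23.991,-3.636) [heading=225, draw]
  RT 180: heading 225 -> 45
  RT 90: heading 45 -> 315
  -- iteration 3/4 --
  FD 16: (-23.991,-3.636) -> (-12.678,-14.95) [heading=315, draw]
  RT 180: heading 315 -> 135
  RT 90: heading 135 -> 45
  -- iteration 4/4 --
  FD 16: (-12.678,-14.95) -> (-1.364,-3.636) [heading=45, draw]
  RT 180: heading 45 -> 225
  RT 90: heading 225 -> 135
]
BK 4: (-1.364,-3.636) -> (1.464,-6.464) [heading=135, draw]
Final: pos=(1.464,-6.464), heading=135, 6 segment(s) drawn

Segment lengths:
  seg 1: (5,-10) -> (-1.364,-3.636), length = 9
  seg 2: (-1.364,-3.636) -> (-12.678,7.678), length = 16
  seg 3: (-12.678,7.678) -> (-23.991,-3.636), length = 16
  seg 4: (-23.991,-3.636) -> (-12.678,-14.95), length = 16
  seg 5: (-12.678,-14.95) -> (-1.364,-3.636), length = 16
  seg 6: (-1.364,-3.636) -> (1.464,-6.464), length = 4
Total = 77

Answer: 77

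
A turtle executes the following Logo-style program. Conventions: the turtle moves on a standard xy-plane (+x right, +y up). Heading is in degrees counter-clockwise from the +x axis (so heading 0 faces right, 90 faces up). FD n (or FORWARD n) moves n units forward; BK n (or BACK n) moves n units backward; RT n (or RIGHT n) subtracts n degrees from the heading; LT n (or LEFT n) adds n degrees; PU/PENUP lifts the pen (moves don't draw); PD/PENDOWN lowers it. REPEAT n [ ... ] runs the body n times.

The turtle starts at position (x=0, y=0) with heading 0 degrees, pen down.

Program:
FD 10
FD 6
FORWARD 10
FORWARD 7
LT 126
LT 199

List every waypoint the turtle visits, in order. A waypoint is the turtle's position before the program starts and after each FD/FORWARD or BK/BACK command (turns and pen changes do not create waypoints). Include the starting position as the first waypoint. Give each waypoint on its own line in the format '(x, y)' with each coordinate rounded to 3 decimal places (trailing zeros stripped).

Answer: (0, 0)
(10, 0)
(16, 0)
(26, 0)
(33, 0)

Derivation:
Executing turtle program step by step:
Start: pos=(0,0), heading=0, pen down
FD 10: (0,0) -> (10,0) [heading=0, draw]
FD 6: (10,0) -> (16,0) [heading=0, draw]
FD 10: (16,0) -> (26,0) [heading=0, draw]
FD 7: (26,0) -> (33,0) [heading=0, draw]
LT 126: heading 0 -> 126
LT 199: heading 126 -> 325
Final: pos=(33,0), heading=325, 4 segment(s) drawn
Waypoints (5 total):
(0, 0)
(10, 0)
(16, 0)
(26, 0)
(33, 0)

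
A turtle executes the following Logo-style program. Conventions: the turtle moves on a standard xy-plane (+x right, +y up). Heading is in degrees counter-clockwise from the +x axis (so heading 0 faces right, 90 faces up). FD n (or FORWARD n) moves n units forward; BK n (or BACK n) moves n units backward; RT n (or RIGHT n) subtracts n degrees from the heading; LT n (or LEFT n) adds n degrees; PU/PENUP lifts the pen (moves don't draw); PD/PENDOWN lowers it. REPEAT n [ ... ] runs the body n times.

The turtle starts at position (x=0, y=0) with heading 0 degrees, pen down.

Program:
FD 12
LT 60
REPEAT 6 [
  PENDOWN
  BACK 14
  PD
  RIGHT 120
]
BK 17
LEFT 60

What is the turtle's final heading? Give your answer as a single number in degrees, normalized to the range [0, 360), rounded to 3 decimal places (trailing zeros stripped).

Executing turtle program step by step:
Start: pos=(0,0), heading=0, pen down
FD 12: (0,0) -> (12,0) [heading=0, draw]
LT 60: heading 0 -> 60
REPEAT 6 [
  -- iteration 1/6 --
  PD: pen down
  BK 14: (12,0) -> (5,-12.124) [heading=60, draw]
  PD: pen down
  RT 120: heading 60 -> 300
  -- iteration 2/6 --
  PD: pen down
  BK 14: (5,-12.124) -> (-2,0) [heading=300, draw]
  PD: pen down
  RT 120: heading 300 -> 180
  -- iteration 3/6 --
  PD: pen down
  BK 14: (-2,0) -> (12,0) [heading=180, draw]
  PD: pen down
  RT 120: heading 180 -> 60
  -- iteration 4/6 --
  PD: pen down
  BK 14: (12,0) -> (5,-12.124) [heading=60, draw]
  PD: pen down
  RT 120: heading 60 -> 300
  -- iteration 5/6 --
  PD: pen down
  BK 14: (5,-12.124) -> (-2,0) [heading=300, draw]
  PD: pen down
  RT 120: heading 300 -> 180
  -- iteration 6/6 --
  PD: pen down
  BK 14: (-2,0) -> (12,0) [heading=180, draw]
  PD: pen down
  RT 120: heading 180 -> 60
]
BK 17: (12,0) -> (3.5,-14.722) [heading=60, draw]
LT 60: heading 60 -> 120
Final: pos=(3.5,-14.722), heading=120, 8 segment(s) drawn

Answer: 120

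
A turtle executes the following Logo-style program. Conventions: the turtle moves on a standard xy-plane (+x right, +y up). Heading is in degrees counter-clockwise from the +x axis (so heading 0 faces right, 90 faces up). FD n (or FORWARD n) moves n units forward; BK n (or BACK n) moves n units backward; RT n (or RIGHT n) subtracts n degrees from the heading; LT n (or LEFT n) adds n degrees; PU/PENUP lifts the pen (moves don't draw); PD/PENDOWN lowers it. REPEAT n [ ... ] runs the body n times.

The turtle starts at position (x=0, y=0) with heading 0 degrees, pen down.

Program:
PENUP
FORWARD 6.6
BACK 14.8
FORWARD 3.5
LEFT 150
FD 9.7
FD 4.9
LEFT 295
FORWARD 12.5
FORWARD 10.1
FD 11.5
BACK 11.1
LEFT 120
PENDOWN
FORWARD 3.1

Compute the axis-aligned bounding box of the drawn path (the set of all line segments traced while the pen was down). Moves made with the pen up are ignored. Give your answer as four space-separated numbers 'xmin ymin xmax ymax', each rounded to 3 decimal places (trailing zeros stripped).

Answer: -18.149 28.902 -15.339 30.212

Derivation:
Executing turtle program step by step:
Start: pos=(0,0), heading=0, pen down
PU: pen up
FD 6.6: (0,0) -> (6.6,0) [heading=0, move]
BK 14.8: (6.6,0) -> (-8.2,0) [heading=0, move]
FD 3.5: (-8.2,0) -> (-4.7,0) [heading=0, move]
LT 150: heading 0 -> 150
FD 9.7: (-4.7,0) -> (-13.1,4.85) [heading=150, move]
FD 4.9: (-13.1,4.85) -> (-17.344,7.3) [heading=150, move]
LT 295: heading 150 -> 85
FD 12.5: (-17.344,7.3) -> (-16.255,19.752) [heading=85, move]
FD 10.1: (-16.255,19.752) -> (-15.374,29.814) [heading=85, move]
FD 11.5: (-15.374,29.814) -> (-14.372,41.27) [heading=85, move]
BK 11.1: (-14.372,41.27) -> (-15.339,30.212) [heading=85, move]
LT 120: heading 85 -> 205
PD: pen down
FD 3.1: (-15.339,30.212) -> (-18.149,28.902) [heading=205, draw]
Final: pos=(-18.149,28.902), heading=205, 1 segment(s) drawn

Segment endpoints: x in {-18.149, -15.339}, y in {28.902, 30.212}
xmin=-18.149, ymin=28.902, xmax=-15.339, ymax=30.212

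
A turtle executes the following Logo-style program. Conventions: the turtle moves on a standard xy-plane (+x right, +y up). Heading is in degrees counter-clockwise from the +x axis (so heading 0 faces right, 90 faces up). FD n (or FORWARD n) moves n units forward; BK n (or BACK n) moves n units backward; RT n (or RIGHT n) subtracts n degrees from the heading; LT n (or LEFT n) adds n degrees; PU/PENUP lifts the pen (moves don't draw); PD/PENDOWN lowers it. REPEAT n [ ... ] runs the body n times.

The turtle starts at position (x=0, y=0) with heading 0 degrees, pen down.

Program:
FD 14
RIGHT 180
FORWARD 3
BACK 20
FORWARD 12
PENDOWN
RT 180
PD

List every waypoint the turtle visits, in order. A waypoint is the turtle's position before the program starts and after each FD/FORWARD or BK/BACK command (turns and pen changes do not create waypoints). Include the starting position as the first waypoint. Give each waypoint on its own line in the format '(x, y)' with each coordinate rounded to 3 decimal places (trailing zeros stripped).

Executing turtle program step by step:
Start: pos=(0,0), heading=0, pen down
FD 14: (0,0) -> (14,0) [heading=0, draw]
RT 180: heading 0 -> 180
FD 3: (14,0) -> (11,0) [heading=180, draw]
BK 20: (11,0) -> (31,0) [heading=180, draw]
FD 12: (31,0) -> (19,0) [heading=180, draw]
PD: pen down
RT 180: heading 180 -> 0
PD: pen down
Final: pos=(19,0), heading=0, 4 segment(s) drawn
Waypoints (5 total):
(0, 0)
(14, 0)
(11, 0)
(31, 0)
(19, 0)

Answer: (0, 0)
(14, 0)
(11, 0)
(31, 0)
(19, 0)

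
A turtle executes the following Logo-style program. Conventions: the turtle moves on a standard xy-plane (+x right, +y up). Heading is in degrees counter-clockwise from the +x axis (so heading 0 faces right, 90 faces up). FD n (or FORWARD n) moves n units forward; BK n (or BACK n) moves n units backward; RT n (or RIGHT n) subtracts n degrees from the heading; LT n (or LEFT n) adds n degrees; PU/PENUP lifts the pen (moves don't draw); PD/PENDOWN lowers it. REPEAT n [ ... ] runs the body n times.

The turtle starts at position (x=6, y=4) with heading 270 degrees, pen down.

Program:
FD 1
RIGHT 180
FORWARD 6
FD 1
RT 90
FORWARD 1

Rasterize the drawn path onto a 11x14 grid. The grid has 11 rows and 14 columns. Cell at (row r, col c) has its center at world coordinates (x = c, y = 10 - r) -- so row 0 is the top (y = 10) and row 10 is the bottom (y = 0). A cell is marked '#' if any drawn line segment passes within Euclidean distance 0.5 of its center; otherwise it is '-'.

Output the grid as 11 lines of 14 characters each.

Answer: ------##------
------#-------
------#-------
------#-------
------#-------
------#-------
------#-------
------#-------
--------------
--------------
--------------

Derivation:
Segment 0: (6,4) -> (6,3)
Segment 1: (6,3) -> (6,9)
Segment 2: (6,9) -> (6,10)
Segment 3: (6,10) -> (7,10)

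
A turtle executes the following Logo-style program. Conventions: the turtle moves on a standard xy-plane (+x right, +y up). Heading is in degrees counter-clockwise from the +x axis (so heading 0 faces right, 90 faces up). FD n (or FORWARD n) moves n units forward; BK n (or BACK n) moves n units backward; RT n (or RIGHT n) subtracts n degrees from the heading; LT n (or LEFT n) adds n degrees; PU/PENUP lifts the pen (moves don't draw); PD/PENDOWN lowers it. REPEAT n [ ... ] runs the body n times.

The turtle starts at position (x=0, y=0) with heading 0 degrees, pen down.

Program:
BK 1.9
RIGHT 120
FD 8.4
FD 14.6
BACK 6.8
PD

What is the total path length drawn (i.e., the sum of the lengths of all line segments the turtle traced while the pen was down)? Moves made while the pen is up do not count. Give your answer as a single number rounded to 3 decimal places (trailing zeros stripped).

Executing turtle program step by step:
Start: pos=(0,0), heading=0, pen down
BK 1.9: (0,0) -> (-1.9,0) [heading=0, draw]
RT 120: heading 0 -> 240
FD 8.4: (-1.9,0) -> (-6.1,-7.275) [heading=240, draw]
FD 14.6: (-6.1,-7.275) -> (-13.4,-19.919) [heading=240, draw]
BK 6.8: (-13.4,-19.919) -> (-10,-14.03) [heading=240, draw]
PD: pen down
Final: pos=(-10,-14.03), heading=240, 4 segment(s) drawn

Segment lengths:
  seg 1: (0,0) -> (-1.9,0), length = 1.9
  seg 2: (-1.9,0) -> (-6.1,-7.275), length = 8.4
  seg 3: (-6.1,-7.275) -> (-13.4,-19.919), length = 14.6
  seg 4: (-13.4,-19.919) -> (-10,-14.03), length = 6.8
Total = 31.7

Answer: 31.7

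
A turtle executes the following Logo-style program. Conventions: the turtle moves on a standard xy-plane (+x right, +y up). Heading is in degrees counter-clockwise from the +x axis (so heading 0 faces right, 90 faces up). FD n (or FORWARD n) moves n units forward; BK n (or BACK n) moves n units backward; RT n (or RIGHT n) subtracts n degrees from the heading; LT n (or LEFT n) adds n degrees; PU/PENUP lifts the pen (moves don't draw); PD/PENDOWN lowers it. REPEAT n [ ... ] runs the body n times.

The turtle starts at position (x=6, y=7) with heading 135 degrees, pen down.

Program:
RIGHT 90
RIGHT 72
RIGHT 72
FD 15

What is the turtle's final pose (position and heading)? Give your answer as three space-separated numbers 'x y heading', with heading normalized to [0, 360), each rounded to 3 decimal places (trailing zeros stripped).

Executing turtle program step by step:
Start: pos=(6,7), heading=135, pen down
RT 90: heading 135 -> 45
RT 72: heading 45 -> 333
RT 72: heading 333 -> 261
FD 15: (6,7) -> (3.653,-7.815) [heading=261, draw]
Final: pos=(3.653,-7.815), heading=261, 1 segment(s) drawn

Answer: 3.653 -7.815 261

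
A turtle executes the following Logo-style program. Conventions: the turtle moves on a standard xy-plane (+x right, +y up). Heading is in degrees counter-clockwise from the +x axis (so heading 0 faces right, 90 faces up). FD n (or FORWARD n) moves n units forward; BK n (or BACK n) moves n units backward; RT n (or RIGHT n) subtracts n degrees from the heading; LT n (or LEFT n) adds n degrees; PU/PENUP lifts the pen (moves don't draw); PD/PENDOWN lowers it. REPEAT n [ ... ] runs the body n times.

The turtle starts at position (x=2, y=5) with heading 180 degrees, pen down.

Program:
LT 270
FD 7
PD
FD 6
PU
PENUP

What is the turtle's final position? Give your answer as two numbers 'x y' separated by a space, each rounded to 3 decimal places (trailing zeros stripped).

Answer: 2 18

Derivation:
Executing turtle program step by step:
Start: pos=(2,5), heading=180, pen down
LT 270: heading 180 -> 90
FD 7: (2,5) -> (2,12) [heading=90, draw]
PD: pen down
FD 6: (2,12) -> (2,18) [heading=90, draw]
PU: pen up
PU: pen up
Final: pos=(2,18), heading=90, 2 segment(s) drawn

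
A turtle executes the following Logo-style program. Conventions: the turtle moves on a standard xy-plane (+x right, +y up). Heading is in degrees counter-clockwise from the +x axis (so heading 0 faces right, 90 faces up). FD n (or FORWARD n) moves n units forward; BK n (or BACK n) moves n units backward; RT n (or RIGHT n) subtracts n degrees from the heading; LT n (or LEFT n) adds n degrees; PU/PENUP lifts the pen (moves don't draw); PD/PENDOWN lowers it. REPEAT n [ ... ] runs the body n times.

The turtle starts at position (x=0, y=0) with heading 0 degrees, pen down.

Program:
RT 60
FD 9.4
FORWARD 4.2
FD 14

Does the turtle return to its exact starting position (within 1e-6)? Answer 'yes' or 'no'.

Executing turtle program step by step:
Start: pos=(0,0), heading=0, pen down
RT 60: heading 0 -> 300
FD 9.4: (0,0) -> (4.7,-8.141) [heading=300, draw]
FD 4.2: (4.7,-8.141) -> (6.8,-11.778) [heading=300, draw]
FD 14: (6.8,-11.778) -> (13.8,-23.902) [heading=300, draw]
Final: pos=(13.8,-23.902), heading=300, 3 segment(s) drawn

Start position: (0, 0)
Final position: (13.8, -23.902)
Distance = 27.6; >= 1e-6 -> NOT closed

Answer: no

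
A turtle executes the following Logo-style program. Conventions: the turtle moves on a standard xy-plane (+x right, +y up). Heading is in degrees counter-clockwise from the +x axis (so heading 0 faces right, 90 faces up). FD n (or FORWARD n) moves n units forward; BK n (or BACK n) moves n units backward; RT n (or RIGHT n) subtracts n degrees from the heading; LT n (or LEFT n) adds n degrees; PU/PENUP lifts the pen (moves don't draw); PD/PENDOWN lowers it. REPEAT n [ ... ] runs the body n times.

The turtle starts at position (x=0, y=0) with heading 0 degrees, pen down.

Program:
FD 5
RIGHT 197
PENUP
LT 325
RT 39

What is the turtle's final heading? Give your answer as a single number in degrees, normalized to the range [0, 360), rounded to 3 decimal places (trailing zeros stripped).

Executing turtle program step by step:
Start: pos=(0,0), heading=0, pen down
FD 5: (0,0) -> (5,0) [heading=0, draw]
RT 197: heading 0 -> 163
PU: pen up
LT 325: heading 163 -> 128
RT 39: heading 128 -> 89
Final: pos=(5,0), heading=89, 1 segment(s) drawn

Answer: 89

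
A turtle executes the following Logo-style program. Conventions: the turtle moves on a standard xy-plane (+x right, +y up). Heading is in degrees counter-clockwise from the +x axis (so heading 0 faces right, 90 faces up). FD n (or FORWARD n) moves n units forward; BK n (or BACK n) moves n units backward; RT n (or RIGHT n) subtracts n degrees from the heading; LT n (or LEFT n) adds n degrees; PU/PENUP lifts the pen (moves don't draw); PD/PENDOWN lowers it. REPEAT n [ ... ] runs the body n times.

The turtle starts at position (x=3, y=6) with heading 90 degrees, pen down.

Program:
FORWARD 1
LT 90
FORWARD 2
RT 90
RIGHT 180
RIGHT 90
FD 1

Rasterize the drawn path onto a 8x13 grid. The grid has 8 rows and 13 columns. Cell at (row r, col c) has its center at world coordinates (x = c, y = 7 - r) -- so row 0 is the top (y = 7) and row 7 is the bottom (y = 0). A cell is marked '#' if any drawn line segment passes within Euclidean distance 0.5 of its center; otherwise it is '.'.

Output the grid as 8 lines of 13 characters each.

Answer: ####.........
...#.........
.............
.............
.............
.............
.............
.............

Derivation:
Segment 0: (3,6) -> (3,7)
Segment 1: (3,7) -> (1,7)
Segment 2: (1,7) -> (0,7)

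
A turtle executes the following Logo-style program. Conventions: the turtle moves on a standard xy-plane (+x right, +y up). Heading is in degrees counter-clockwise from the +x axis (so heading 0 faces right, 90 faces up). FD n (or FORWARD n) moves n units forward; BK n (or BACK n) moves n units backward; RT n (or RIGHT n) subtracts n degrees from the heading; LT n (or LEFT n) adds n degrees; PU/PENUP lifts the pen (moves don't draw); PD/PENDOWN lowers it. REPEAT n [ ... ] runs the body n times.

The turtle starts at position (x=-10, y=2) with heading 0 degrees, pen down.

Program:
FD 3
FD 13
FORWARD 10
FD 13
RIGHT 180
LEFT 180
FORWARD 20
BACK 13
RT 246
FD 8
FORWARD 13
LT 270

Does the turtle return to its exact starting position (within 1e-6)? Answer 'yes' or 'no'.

Answer: no

Derivation:
Executing turtle program step by step:
Start: pos=(-10,2), heading=0, pen down
FD 3: (-10,2) -> (-7,2) [heading=0, draw]
FD 13: (-7,2) -> (6,2) [heading=0, draw]
FD 10: (6,2) -> (16,2) [heading=0, draw]
FD 13: (16,2) -> (29,2) [heading=0, draw]
RT 180: heading 0 -> 180
LT 180: heading 180 -> 0
FD 20: (29,2) -> (49,2) [heading=0, draw]
BK 13: (49,2) -> (36,2) [heading=0, draw]
RT 246: heading 0 -> 114
FD 8: (36,2) -> (32.746,9.308) [heading=114, draw]
FD 13: (32.746,9.308) -> (27.459,21.184) [heading=114, draw]
LT 270: heading 114 -> 24
Final: pos=(27.459,21.184), heading=24, 8 segment(s) drawn

Start position: (-10, 2)
Final position: (27.459, 21.184)
Distance = 42.085; >= 1e-6 -> NOT closed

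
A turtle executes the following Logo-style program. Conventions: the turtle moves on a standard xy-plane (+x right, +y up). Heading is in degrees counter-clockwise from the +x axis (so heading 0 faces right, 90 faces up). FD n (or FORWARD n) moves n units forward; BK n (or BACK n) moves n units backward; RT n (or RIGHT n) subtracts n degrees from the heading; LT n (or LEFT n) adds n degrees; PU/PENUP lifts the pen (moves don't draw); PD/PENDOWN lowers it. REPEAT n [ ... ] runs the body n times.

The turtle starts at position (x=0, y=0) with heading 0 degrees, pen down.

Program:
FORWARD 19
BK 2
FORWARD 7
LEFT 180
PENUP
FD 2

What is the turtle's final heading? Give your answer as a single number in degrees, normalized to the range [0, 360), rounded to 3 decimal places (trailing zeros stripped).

Answer: 180

Derivation:
Executing turtle program step by step:
Start: pos=(0,0), heading=0, pen down
FD 19: (0,0) -> (19,0) [heading=0, draw]
BK 2: (19,0) -> (17,0) [heading=0, draw]
FD 7: (17,0) -> (24,0) [heading=0, draw]
LT 180: heading 0 -> 180
PU: pen up
FD 2: (24,0) -> (22,0) [heading=180, move]
Final: pos=(22,0), heading=180, 3 segment(s) drawn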